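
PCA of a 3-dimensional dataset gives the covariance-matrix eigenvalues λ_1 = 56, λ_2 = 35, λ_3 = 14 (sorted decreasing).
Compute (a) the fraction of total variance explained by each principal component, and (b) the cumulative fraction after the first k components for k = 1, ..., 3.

Step 1 — total variance = trace(Sigma) = Σ λ_i = 56 + 35 + 14 = 105.

Step 2 — fraction explained by component i = λ_i / Σ λ:
  PC1: 56/105 = 0.5333
  PC2: 35/105 = 0.3333
  PC3: 14/105 = 0.1333

Step 3 — cumulative fraction after k components = (λ_1 + ... + λ_k) / Σ λ:
  k = 1: 56/105 = 0.5333
  k = 2: (56 + 35)/105 = 91/105 = 0.8667
  k = 3: (56 + 35 + 14)/105 = 105/105 = 1

Summary (fraction, with percent):

explained: PC1 0.5333 (53.33%), PC2 0.3333 (33.33%), PC3 0.1333 (13.33%);  cumulative: 0.5333, 0.8667, 1


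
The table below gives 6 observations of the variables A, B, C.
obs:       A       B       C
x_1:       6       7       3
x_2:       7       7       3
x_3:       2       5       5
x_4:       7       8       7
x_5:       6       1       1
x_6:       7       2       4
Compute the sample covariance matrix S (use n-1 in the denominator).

Step 1 — column means:
  mean(A) = (6 + 7 + 2 + 7 + 6 + 7) / 6 = 35/6 = 5.8333
  mean(B) = (7 + 7 + 5 + 8 + 1 + 2) / 6 = 30/6 = 5
  mean(C) = (3 + 3 + 5 + 7 + 1 + 4) / 6 = 23/6 = 3.8333

Step 2 — sample covariance S[i,j] = (1/(n-1)) · Σ_k (x_{k,i} - mean_i) · (x_{k,j} - mean_j), with n-1 = 5.
  S[A,A] = ((0.1667)·(0.1667) + (1.1667)·(1.1667) + (-3.8333)·(-3.8333) + (1.1667)·(1.1667) + (0.1667)·(0.1667) + (1.1667)·(1.1667)) / 5 = 18.8333/5 = 3.7667
  S[A,B] = ((0.1667)·(2) + (1.1667)·(2) + (-3.8333)·(0) + (1.1667)·(3) + (0.1667)·(-4) + (1.1667)·(-3)) / 5 = 2/5 = 0.4
  S[A,C] = ((0.1667)·(-0.8333) + (1.1667)·(-0.8333) + (-3.8333)·(1.1667) + (1.1667)·(3.1667) + (0.1667)·(-2.8333) + (1.1667)·(0.1667)) / 5 = -2.1667/5 = -0.4333
  S[B,B] = ((2)·(2) + (2)·(2) + (0)·(0) + (3)·(3) + (-4)·(-4) + (-3)·(-3)) / 5 = 42/5 = 8.4
  S[B,C] = ((2)·(-0.8333) + (2)·(-0.8333) + (0)·(1.1667) + (3)·(3.1667) + (-4)·(-2.8333) + (-3)·(0.1667)) / 5 = 17/5 = 3.4
  S[C,C] = ((-0.8333)·(-0.8333) + (-0.8333)·(-0.8333) + (1.1667)·(1.1667) + (3.1667)·(3.1667) + (-2.8333)·(-2.8333) + (0.1667)·(0.1667)) / 5 = 20.8333/5 = 4.1667

S is symmetric (S[j,i] = S[i,j]). Assembling:

S = [[3.7667, 0.4, -0.4333],
 [0.4, 8.4, 3.4],
 [-0.4333, 3.4, 4.1667]]


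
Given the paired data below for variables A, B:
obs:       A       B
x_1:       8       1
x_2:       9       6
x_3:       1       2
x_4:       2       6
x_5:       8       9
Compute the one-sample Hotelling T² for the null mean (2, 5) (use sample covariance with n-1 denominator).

Step 1 — sample mean vector:
  mean(A) = (8 + 9 + 1 + 2 + 8) / 5 = 28/5 = 5.6
  mean(B) = (1 + 6 + 2 + 6 + 9) / 5 = 24/5 = 4.8
  x̄ = (5.6, 4.8),  deviation x̄ - mu_0 = (5.6, 4.8) - (2, 5) = (3.6, -0.2).

Step 2 — sample covariance matrix, S[i,j] = (1/(n-1)) · Σ_k (x_{k,i} - mean_i) · (x_{k,j} - mean_j), divisor n-1 = 4:
  S[A,A] = ((2.4)·(2.4) + (3.4)·(3.4) + (-4.6)·(-4.6) + (-3.6)·(-3.6) + (2.4)·(2.4)) / 4 = 57.2/4 = 14.3
  S[A,B] = ((2.4)·(-3.8) + (3.4)·(1.2) + (-4.6)·(-2.8) + (-3.6)·(1.2) + (2.4)·(4.2)) / 4 = 13.6/4 = 3.4
  S[B,B] = ((-3.8)·(-3.8) + (1.2)·(1.2) + (-2.8)·(-2.8) + (1.2)·(1.2) + (4.2)·(4.2)) / 4 = 42.8/4 = 10.7
  S = [[14.3, 3.4],
 [3.4, 10.7]].

Step 3 — invert S. det(S) = 14.3·10.7 - (3.4)² = 141.45.
  S^{-1} = (1/det) · [[d, -b], [-b, a]] = [[0.0756, -0.024],
 [-0.024, 0.1011]].

Step 4 — quadratic form (x̄ - mu_0)^T · S^{-1} · (x̄ - mu_0):
  S^{-1} · (x̄ - mu_0) = (0.2771, -0.1068),
  (x̄ - mu_0)^T · [...] = (3.6)·(0.2771) + (-0.2)·(-0.1068) = 1.019.

Step 5 — scale by n: T² = 5 · 1.019 = 5.0951.

T² ≈ 5.0951


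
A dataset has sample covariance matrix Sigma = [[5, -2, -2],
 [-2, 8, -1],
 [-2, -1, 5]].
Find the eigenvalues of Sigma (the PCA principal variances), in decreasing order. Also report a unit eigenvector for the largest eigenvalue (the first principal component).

Step 1 — characteristic polynomial p(λ) = det(λI - Sigma) = λ³ - tr·λ² + c_1·λ - det, where tr = trace, c_1 = sum of the principal 2×2 minors, det = det(Sigma):
  tr = 5 + 8 + 5 = 18,
  c_1 = (5·8 - (-2)²) + (5·5 - (-2)²) + (8·5 - (-1)²) = 36 + 21 + 39 = 96,
  det = 5·(8·5 - (-1)²) - (-2)·((-2)·5 - (-1)·(-2)) + (-2)·((-2)·(-1) - 8·(-2)) = 5·(39) - (-2)·(-12) + (-2)·(18) = 135.
  So p(λ) = λ³ - 18λ² + 96λ - 135.
Step 2 — look for an integer root (rational root theorem: any rational root is an integer divisor of 135). Testing λ = 9:
  p(9) = 729 - 1458 + 864 - 135 = 0  ✓
  Dividing out (λ - 9): p(λ) = (λ - 9)(λ² - 9λ + 15).
Step 3 — remaining eigenvalues from the quadratic λ² - 9λ + 15 = 0:
  Δ = 9² - 4·15 = 81 - 60 = 21,  λ = (9 ± √21)/2 = (9 ± 4.5826)/2 ≈ 6.7913 or 2.2087.
  Sorted: λ_1 = 9,  λ_2 = 6.7913,  λ_3 = 2.2087  (check: sum = 18 = tr ✓).

Step 4 — unit eigenvector for λ_1 = 9: v spans the null space of (Sigma - λ_1 I), whose rows are
  r_1 = (-4, -2, -2),  r_2 = (-2, -1, -1),  r_3 = (-2, -1, -4).
  v is orthogonal to every row, so take v ∝ r_1 × r_3 = ((-2)·(-4) - (-2)·(-1), (-2)·(-2) - (-4)·(-4), (-4)·(-1) - (-2)·(-2)) = (6, -12, 0).
  Rescale (divide by 6): u = (1, -2, 0).
  ||u|| = √((1)² + (-2)² + (0)²) = √(5) ≈ 2.2361,  v_1 = u/||u|| ≈ (0.4472, -0.8944, 0) (||v_1|| = 1).

λ_1 = 9,  λ_2 = 6.7913,  λ_3 = 2.2087;  v_1 ≈ (0.4472, -0.8944, 0)


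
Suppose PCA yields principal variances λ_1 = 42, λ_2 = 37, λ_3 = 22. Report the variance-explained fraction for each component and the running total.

Step 1 — total variance = trace(Sigma) = Σ λ_i = 42 + 37 + 22 = 101.

Step 2 — fraction explained by component i = λ_i / Σ λ:
  PC1: 42/101 = 0.4158
  PC2: 37/101 = 0.3663
  PC3: 22/101 = 0.2178

Step 3 — cumulative fraction after k components = (λ_1 + ... + λ_k) / Σ λ:
  k = 1: 42/101 = 0.4158
  k = 2: (42 + 37)/101 = 79/101 = 0.7822
  k = 3: (42 + 37 + 22)/101 = 101/101 = 1

Summary (fraction, with percent):

explained: PC1 0.4158 (41.58%), PC2 0.3663 (36.63%), PC3 0.2178 (21.78%);  cumulative: 0.4158, 0.7822, 1


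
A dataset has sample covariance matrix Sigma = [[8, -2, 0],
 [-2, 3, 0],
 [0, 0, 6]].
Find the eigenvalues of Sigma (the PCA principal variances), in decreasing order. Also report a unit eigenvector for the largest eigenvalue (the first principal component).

Step 1 — characteristic polynomial p(λ) = det(λI - Sigma) = λ³ - tr·λ² + c_1·λ - det, where tr = trace, c_1 = sum of the principal 2×2 minors, det = det(Sigma):
  tr = 8 + 3 + 6 = 17,
  c_1 = (8·3 - (-2)²) + (8·6 - (0)²) + (3·6 - (0)²) = 20 + 48 + 18 = 86,
  det = 8·(3·6 - (0)²) - (-2)·((-2)·6 - (0)·(0)) + (0)·((-2)·(0) - 3·(0)) = 8·(18) - (-2)·(-12) + (0)·(0) = 120.
  So p(λ) = λ³ - 17λ² + 86λ - 120.
Step 2 — look for an integer root (rational root theorem: any rational root is an integer divisor of 120). Testing λ = 6:
  p(6) = 216 - 612 + 516 - 120 = 0  ✓
  Dividing out (λ - 6): p(λ) = (λ - 6)(λ² - 11λ + 20).
Step 3 — remaining eigenvalues from the quadratic λ² - 11λ + 20 = 0:
  Δ = 11² - 4·20 = 121 - 80 = 41,  λ = (11 ± √41)/2 = (11 ± 6.4031)/2 ≈ 8.7016 or 2.2984.
  Sorted: λ_1 = 8.7016,  λ_2 = 6,  λ_3 = 2.2984  (check: sum = 17 = tr ✓).

Step 4 — unit eigenvector for λ_1 ≈ 8.7016: v spans the null space of (Sigma - λ_1 I), whose rows are
  r_1 = (-0.7016, -2, 0),  r_2 = (-2, -5.7016, 0),  r_3 = (0, 0, -2.7016).
  v is orthogonal to every row, so take v ∝ r_1 × r_3 = ((-2)·(-2.7016) - (0)·(0), (0)·(0) - (-0.7016)·(-2.7016), (-0.7016)·(0) - (-2)·(0)) ≈ (5.4031, -1.8953, 0).
  Let u = (5.4031, -1.8953, 0).
  ||u|| = √((5.4031)² + (-1.8953)² + (0)²) = √(32.786) ≈ 5.7259,  v_1 = u/||u|| ≈ (0.9436, -0.331, 0) (||v_1|| = 1).

λ_1 = 8.7016,  λ_2 = 6,  λ_3 = 2.2984;  v_1 ≈ (0.9436, -0.331, 0)


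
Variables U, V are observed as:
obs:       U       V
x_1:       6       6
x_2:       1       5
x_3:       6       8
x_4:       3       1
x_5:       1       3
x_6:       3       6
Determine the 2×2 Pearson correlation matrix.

Step 1 — column means:
  mean(U) = (6 + 1 + 6 + 3 + 1 + 3) / 6 = 20/6 = 3.3333
  mean(V) = (6 + 5 + 8 + 1 + 3 + 6) / 6 = 29/6 = 4.8333

Step 2 — sample variances and covariances s[i,j] = (1/(n-1)) · Σ_k (x_{k,i} - mean_i) · (x_{k,j} - mean_j), with n-1 = 5:
  s[U,U] = ((2.6667)·(2.6667) + (-2.3333)·(-2.3333) + (2.6667)·(2.6667) + (-0.3333)·(-0.3333) + (-2.3333)·(-2.3333) + (-0.3333)·(-0.3333)) / 5 = 25.3333/5 = 5.0667
  s[U,V] = ((2.6667)·(1.1667) + (-2.3333)·(0.1667) + (2.6667)·(3.1667) + (-0.3333)·(-3.8333) + (-2.3333)·(-1.8333) + (-0.3333)·(1.1667)) / 5 = 16.3333/5 = 3.2667
  s[V,V] = ((1.1667)·(1.1667) + (0.1667)·(0.1667) + (3.1667)·(3.1667) + (-3.8333)·(-3.8333) + (-1.8333)·(-1.8333) + (1.1667)·(1.1667)) / 5 = 30.8333/5 = 6.1667
  Sample standard deviations s_i = √(s[i,i]):
  s(U) = √(5.0667) = 2.2509
  s(V) = √(6.1667) = 2.4833

Step 3 — r_{ij} = s_{ij} / (s_i · s_j):
  r[U,U] = 1 (diagonal).
  r[U,V] = 3.2667 / (2.2509 · 2.4833) = 3.2667 / 5.5897 = 0.5844
  r[V,V] = 1 (diagonal).

R is symmetric with unit diagonal. Assembling:

R = [[1, 0.5844],
 [0.5844, 1]]


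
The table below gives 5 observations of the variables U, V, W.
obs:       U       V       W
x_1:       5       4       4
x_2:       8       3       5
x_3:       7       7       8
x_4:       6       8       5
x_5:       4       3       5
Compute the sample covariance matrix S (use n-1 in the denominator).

Step 1 — column means:
  mean(U) = (5 + 8 + 7 + 6 + 4) / 5 = 30/5 = 6
  mean(V) = (4 + 3 + 7 + 8 + 3) / 5 = 25/5 = 5
  mean(W) = (4 + 5 + 8 + 5 + 5) / 5 = 27/5 = 5.4

Step 2 — sample covariance S[i,j] = (1/(n-1)) · Σ_k (x_{k,i} - mean_i) · (x_{k,j} - mean_j), with n-1 = 4.
  S[U,U] = ((-1)·(-1) + (2)·(2) + (1)·(1) + (0)·(0) + (-2)·(-2)) / 4 = 10/4 = 2.5
  S[U,V] = ((-1)·(-1) + (2)·(-2) + (1)·(2) + (0)·(3) + (-2)·(-2)) / 4 = 3/4 = 0.75
  S[U,W] = ((-1)·(-1.4) + (2)·(-0.4) + (1)·(2.6) + (0)·(-0.4) + (-2)·(-0.4)) / 4 = 4/4 = 1
  S[V,V] = ((-1)·(-1) + (-2)·(-2) + (2)·(2) + (3)·(3) + (-2)·(-2)) / 4 = 22/4 = 5.5
  S[V,W] = ((-1)·(-1.4) + (-2)·(-0.4) + (2)·(2.6) + (3)·(-0.4) + (-2)·(-0.4)) / 4 = 7/4 = 1.75
  S[W,W] = ((-1.4)·(-1.4) + (-0.4)·(-0.4) + (2.6)·(2.6) + (-0.4)·(-0.4) + (-0.4)·(-0.4)) / 4 = 9.2/4 = 2.3

S is symmetric (S[j,i] = S[i,j]). Assembling:

S = [[2.5, 0.75, 1],
 [0.75, 5.5, 1.75],
 [1, 1.75, 2.3]]


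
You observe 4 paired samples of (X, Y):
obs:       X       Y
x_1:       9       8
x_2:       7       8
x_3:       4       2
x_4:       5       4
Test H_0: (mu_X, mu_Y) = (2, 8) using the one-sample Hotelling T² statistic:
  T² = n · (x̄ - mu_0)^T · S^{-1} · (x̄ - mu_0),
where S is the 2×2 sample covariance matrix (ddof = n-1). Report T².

Step 1 — sample mean vector:
  mean(X) = (9 + 7 + 4 + 5) / 4 = 25/4 = 6.25
  mean(Y) = (8 + 8 + 2 + 4) / 4 = 22/4 = 5.5
  x̄ = (6.25, 5.5),  deviation x̄ - mu_0 = (6.25, 5.5) - (2, 8) = (4.25, -2.5).

Step 2 — sample covariance matrix, S[i,j] = (1/(n-1)) · Σ_k (x_{k,i} - mean_i) · (x_{k,j} - mean_j), divisor n-1 = 3:
  S[X,X] = ((2.75)·(2.75) + (0.75)·(0.75) + (-2.25)·(-2.25) + (-1.25)·(-1.25)) / 3 = 14.75/3 = 4.9167
  S[X,Y] = ((2.75)·(2.5) + (0.75)·(2.5) + (-2.25)·(-3.5) + (-1.25)·(-1.5)) / 3 = 18.5/3 = 6.1667
  S[Y,Y] = ((2.5)·(2.5) + (2.5)·(2.5) + (-3.5)·(-3.5) + (-1.5)·(-1.5)) / 3 = 27/3 = 9
  S = [[4.9167, 6.1667],
 [6.1667, 9]].

Step 3 — invert S. det(S) = 4.9167·9 - (6.1667)² = 6.2222.
  S^{-1} = (1/det) · [[d, -b], [-b, a]] = [[1.4464, -0.9911],
 [-0.9911, 0.7902]].

Step 4 — quadratic form (x̄ - mu_0)^T · S^{-1} · (x̄ - mu_0):
  S^{-1} · (x̄ - mu_0) = (8.625, -6.1875),
  (x̄ - mu_0)^T · [...] = (4.25)·(8.625) + (-2.5)·(-6.1875) = 52.125.

Step 5 — scale by n: T² = 4 · 52.125 = 208.5.

T² ≈ 208.5


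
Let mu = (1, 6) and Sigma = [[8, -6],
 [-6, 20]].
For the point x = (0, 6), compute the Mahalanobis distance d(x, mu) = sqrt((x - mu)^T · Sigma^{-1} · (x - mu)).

Step 1 — centre the observation: (x - mu) = (-1, 0).

Step 2 — invert Sigma. det(Sigma) = 8·20 - (-6)² = 124.
  Sigma^{-1} = (1/det) · [[d, -b], [-b, a]] = [[0.1613, 0.0484],
 [0.0484, 0.0645]].

Step 3 — form the quadratic (x - mu)^T · Sigma^{-1} · (x - mu):
  Sigma^{-1} · (x - mu) = (-0.1613, -0.0484).
  (x - mu)^T · [Sigma^{-1} · (x - mu)] = (-1)·(-0.1613) + (0)·(-0.0484) = 0.1613.

Step 4 — take square root: d = √(0.1613) ≈ 0.4016.

d(x, mu) = √(0.1613) ≈ 0.4016


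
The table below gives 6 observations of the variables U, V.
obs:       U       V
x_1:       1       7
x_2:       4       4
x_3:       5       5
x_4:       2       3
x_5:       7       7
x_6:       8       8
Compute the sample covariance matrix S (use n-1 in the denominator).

Step 1 — column means:
  mean(U) = (1 + 4 + 5 + 2 + 7 + 8) / 6 = 27/6 = 4.5
  mean(V) = (7 + 4 + 5 + 3 + 7 + 8) / 6 = 34/6 = 5.6667

Step 2 — sample covariance S[i,j] = (1/(n-1)) · Σ_k (x_{k,i} - mean_i) · (x_{k,j} - mean_j), with n-1 = 5.
  S[U,U] = ((-3.5)·(-3.5) + (-0.5)·(-0.5) + (0.5)·(0.5) + (-2.5)·(-2.5) + (2.5)·(2.5) + (3.5)·(3.5)) / 5 = 37.5/5 = 7.5
  S[U,V] = ((-3.5)·(1.3333) + (-0.5)·(-1.6667) + (0.5)·(-0.6667) + (-2.5)·(-2.6667) + (2.5)·(1.3333) + (3.5)·(2.3333)) / 5 = 14/5 = 2.8
  S[V,V] = ((1.3333)·(1.3333) + (-1.6667)·(-1.6667) + (-0.6667)·(-0.6667) + (-2.6667)·(-2.6667) + (1.3333)·(1.3333) + (2.3333)·(2.3333)) / 5 = 19.3333/5 = 3.8667

S is symmetric (S[j,i] = S[i,j]). Assembling:

S = [[7.5, 2.8],
 [2.8, 3.8667]]


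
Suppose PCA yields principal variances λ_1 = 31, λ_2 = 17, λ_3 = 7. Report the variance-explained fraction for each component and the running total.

Step 1 — total variance = trace(Sigma) = Σ λ_i = 31 + 17 + 7 = 55.

Step 2 — fraction explained by component i = λ_i / Σ λ:
  PC1: 31/55 = 0.5636
  PC2: 17/55 = 0.3091
  PC3: 7/55 = 0.1273

Step 3 — cumulative fraction after k components = (λ_1 + ... + λ_k) / Σ λ:
  k = 1: 31/55 = 0.5636
  k = 2: (31 + 17)/55 = 48/55 = 0.8727
  k = 3: (31 + 17 + 7)/55 = 55/55 = 1

Summary (fraction, with percent):

explained: PC1 0.5636 (56.36%), PC2 0.3091 (30.91%), PC3 0.1273 (12.73%);  cumulative: 0.5636, 0.8727, 1


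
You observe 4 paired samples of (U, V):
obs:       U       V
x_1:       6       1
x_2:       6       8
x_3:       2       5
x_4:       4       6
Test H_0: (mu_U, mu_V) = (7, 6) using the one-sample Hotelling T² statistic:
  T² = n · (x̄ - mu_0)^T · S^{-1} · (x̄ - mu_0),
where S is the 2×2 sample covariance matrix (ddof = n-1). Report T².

Step 1 — sample mean vector:
  mean(U) = (6 + 6 + 2 + 4) / 4 = 18/4 = 4.5
  mean(V) = (1 + 8 + 5 + 6) / 4 = 20/4 = 5
  x̄ = (4.5, 5),  deviation x̄ - mu_0 = (4.5, 5) - (7, 6) = (-2.5, -1).

Step 2 — sample covariance matrix, S[i,j] = (1/(n-1)) · Σ_k (x_{k,i} - mean_i) · (x_{k,j} - mean_j), divisor n-1 = 3:
  S[U,U] = ((1.5)·(1.5) + (1.5)·(1.5) + (-2.5)·(-2.5) + (-0.5)·(-0.5)) / 3 = 11/3 = 3.6667
  S[U,V] = ((1.5)·(-4) + (1.5)·(3) + (-2.5)·(0) + (-0.5)·(1)) / 3 = -2/3 = -0.6667
  S[V,V] = ((-4)·(-4) + (3)·(3) + (0)·(0) + (1)·(1)) / 3 = 26/3 = 8.6667
  S = [[3.6667, -0.6667],
 [-0.6667, 8.6667]].

Step 3 — invert S. det(S) = 3.6667·8.6667 - (-0.6667)² = 31.3333.
  S^{-1} = (1/det) · [[d, -b], [-b, a]] = [[0.2766, 0.0213],
 [0.0213, 0.117]].

Step 4 — quadratic form (x̄ - mu_0)^T · S^{-1} · (x̄ - mu_0):
  S^{-1} · (x̄ - mu_0) = (-0.7128, -0.1702),
  (x̄ - mu_0)^T · [...] = (-2.5)·(-0.7128) + (-1)·(-0.1702) = 1.9521.

Step 5 — scale by n: T² = 4 · 1.9521 = 7.8085.

T² ≈ 7.8085


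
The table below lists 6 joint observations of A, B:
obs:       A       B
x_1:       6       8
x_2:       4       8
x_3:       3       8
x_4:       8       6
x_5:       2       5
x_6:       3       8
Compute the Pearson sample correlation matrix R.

Step 1 — column means:
  mean(A) = (6 + 4 + 3 + 8 + 2 + 3) / 6 = 26/6 = 4.3333
  mean(B) = (8 + 8 + 8 + 6 + 5 + 8) / 6 = 43/6 = 7.1667

Step 2 — sample variances and covariances s[i,j] = (1/(n-1)) · Σ_k (x_{k,i} - mean_i) · (x_{k,j} - mean_j), with n-1 = 5:
  s[A,A] = ((1.6667)·(1.6667) + (-0.3333)·(-0.3333) + (-1.3333)·(-1.3333) + (3.6667)·(3.6667) + (-2.3333)·(-2.3333) + (-1.3333)·(-1.3333)) / 5 = 25.3333/5 = 5.0667
  s[A,B] = ((1.6667)·(0.8333) + (-0.3333)·(0.8333) + (-1.3333)·(0.8333) + (3.6667)·(-1.1667) + (-2.3333)·(-2.1667) + (-1.3333)·(0.8333)) / 5 = -0.3333/5 = -0.0667
  s[B,B] = ((0.8333)·(0.8333) + (0.8333)·(0.8333) + (0.8333)·(0.8333) + (-1.1667)·(-1.1667) + (-2.1667)·(-2.1667) + (0.8333)·(0.8333)) / 5 = 8.8333/5 = 1.7667
  Sample standard deviations s_i = √(s[i,i]):
  s(A) = √(5.0667) = 2.2509
  s(B) = √(1.7667) = 1.3292

Step 3 — r_{ij} = s_{ij} / (s_i · s_j):
  r[A,A] = 1 (diagonal).
  r[A,B] = -0.0667 / (2.2509 · 1.3292) = -0.0667 / 2.9918 = -0.0223
  r[B,B] = 1 (diagonal).

R is symmetric with unit diagonal. Assembling:

R = [[1, -0.0223],
 [-0.0223, 1]]


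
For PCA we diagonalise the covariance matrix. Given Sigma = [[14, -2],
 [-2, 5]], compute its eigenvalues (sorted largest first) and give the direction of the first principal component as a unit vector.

Step 1 — characteristic polynomial of 2×2 Sigma:
  det(Sigma - λI) = λ² - trace · λ + det = 0.
  trace = 14 + 5 = 19, det = 14·5 - (-2)² = 66.
Step 2 — discriminant:
  Δ = trace² - 4·det = 361 - 264 = 97.
Step 3 — eigenvalues:
  λ = (trace ± √Δ)/2 = (19 ± 9.8489)/2,
  λ_1 = 14.4244,  λ_2 = 4.5756.

Step 4 — unit eigenvector for λ_1: solve (Sigma - λ_1 I)v = 0. First row:
  (14 - 14.4244)·v_x + (-2)·v_y = 0, i.e. (-0.4244)·v_x + (-2)·v_y = 0,
  so v ∝ (b, λ_1 - a) = (-2, 0.4244); multiply by -1 so the first entry is positive: u = (2, -0.4244).
  ||u|| = √((2)² + (-0.4244)²) = √(4.1801) ≈ 2.0445,
  v_1 = u/||u|| ≈ (0.9782, -0.2076) (||v_1|| = 1).

λ_1 = 14.4244,  λ_2 = 4.5756;  v_1 ≈ (0.9782, -0.2076)


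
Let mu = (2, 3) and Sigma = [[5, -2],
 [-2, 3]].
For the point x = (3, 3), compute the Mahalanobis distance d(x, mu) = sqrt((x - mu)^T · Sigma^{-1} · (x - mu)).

Step 1 — centre the observation: (x - mu) = (1, 0).

Step 2 — invert Sigma. det(Sigma) = 5·3 - (-2)² = 11.
  Sigma^{-1} = (1/det) · [[d, -b], [-b, a]] = [[0.2727, 0.1818],
 [0.1818, 0.4545]].

Step 3 — form the quadratic (x - mu)^T · Sigma^{-1} · (x - mu):
  Sigma^{-1} · (x - mu) = (0.2727, 0.1818).
  (x - mu)^T · [Sigma^{-1} · (x - mu)] = (1)·(0.2727) + (0)·(0.1818) = 0.2727.

Step 4 — take square root: d = √(0.2727) ≈ 0.5222.

d(x, mu) = √(0.2727) ≈ 0.5222


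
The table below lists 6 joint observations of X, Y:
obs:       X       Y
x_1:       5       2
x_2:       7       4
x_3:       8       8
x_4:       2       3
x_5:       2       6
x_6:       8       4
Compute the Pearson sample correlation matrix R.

Step 1 — column means:
  mean(X) = (5 + 7 + 8 + 2 + 2 + 8) / 6 = 32/6 = 5.3333
  mean(Y) = (2 + 4 + 8 + 3 + 6 + 4) / 6 = 27/6 = 4.5

Step 2 — sample variances and covariances s[i,j] = (1/(n-1)) · Σ_k (x_{k,i} - mean_i) · (x_{k,j} - mean_j), with n-1 = 5:
  s[X,X] = ((-0.3333)·(-0.3333) + (1.6667)·(1.6667) + (2.6667)·(2.6667) + (-3.3333)·(-3.3333) + (-3.3333)·(-3.3333) + (2.6667)·(2.6667)) / 5 = 39.3333/5 = 7.8667
  s[X,Y] = ((-0.3333)·(-2.5) + (1.6667)·(-0.5) + (2.6667)·(3.5) + (-3.3333)·(-1.5) + (-3.3333)·(1.5) + (2.6667)·(-0.5)) / 5 = 8/5 = 1.6
  s[Y,Y] = ((-2.5)·(-2.5) + (-0.5)·(-0.5) + (3.5)·(3.5) + (-1.5)·(-1.5) + (1.5)·(1.5) + (-0.5)·(-0.5)) / 5 = 23.5/5 = 4.7
  Sample standard deviations s_i = √(s[i,i]):
  s(X) = √(7.8667) = 2.8048
  s(Y) = √(4.7) = 2.1679

Step 3 — r_{ij} = s_{ij} / (s_i · s_j):
  r[X,X] = 1 (diagonal).
  r[X,Y] = 1.6 / (2.8048 · 2.1679) = 1.6 / 6.0806 = 0.2631
  r[Y,Y] = 1 (diagonal).

R is symmetric with unit diagonal. Assembling:

R = [[1, 0.2631],
 [0.2631, 1]]


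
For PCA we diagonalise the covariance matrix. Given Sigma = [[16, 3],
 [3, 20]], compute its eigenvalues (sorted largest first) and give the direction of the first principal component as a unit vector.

Step 1 — characteristic polynomial of 2×2 Sigma:
  det(Sigma - λI) = λ² - trace · λ + det = 0.
  trace = 16 + 20 = 36, det = 16·20 - (3)² = 311.
Step 2 — discriminant:
  Δ = trace² - 4·det = 1296 - 1244 = 52.
Step 3 — eigenvalues:
  λ = (trace ± √Δ)/2 = (36 ± 7.2111)/2,
  λ_1 = 21.6056,  λ_2 = 14.3944.

Step 4 — unit eigenvector for λ_1: solve (Sigma - λ_1 I)v = 0. First row:
  (16 - 21.6056)·v_x + (3)·v_y = 0, i.e. (-5.6056)·v_x + (3)·v_y = 0,
  so v ∝ (b, λ_1 - a) = (3, 5.6056) = u.
  ||u|| = √((3)² + (5.6056)²) = √(40.4222) ≈ 6.3578,
  v_1 = u/||u|| ≈ (0.4719, 0.8817) (||v_1|| = 1).

λ_1 = 21.6056,  λ_2 = 14.3944;  v_1 ≈ (0.4719, 0.8817)


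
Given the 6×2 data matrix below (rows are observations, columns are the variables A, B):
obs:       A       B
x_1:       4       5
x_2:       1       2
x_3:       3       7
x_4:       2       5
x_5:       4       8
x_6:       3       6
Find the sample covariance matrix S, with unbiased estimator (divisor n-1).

Step 1 — column means:
  mean(A) = (4 + 1 + 3 + 2 + 4 + 3) / 6 = 17/6 = 2.8333
  mean(B) = (5 + 2 + 7 + 5 + 8 + 6) / 6 = 33/6 = 5.5

Step 2 — sample covariance S[i,j] = (1/(n-1)) · Σ_k (x_{k,i} - mean_i) · (x_{k,j} - mean_j), with n-1 = 5.
  S[A,A] = ((1.1667)·(1.1667) + (-1.8333)·(-1.8333) + (0.1667)·(0.1667) + (-0.8333)·(-0.8333) + (1.1667)·(1.1667) + (0.1667)·(0.1667)) / 5 = 6.8333/5 = 1.3667
  S[A,B] = ((1.1667)·(-0.5) + (-1.8333)·(-3.5) + (0.1667)·(1.5) + (-0.8333)·(-0.5) + (1.1667)·(2.5) + (0.1667)·(0.5)) / 5 = 9.5/5 = 1.9
  S[B,B] = ((-0.5)·(-0.5) + (-3.5)·(-3.5) + (1.5)·(1.5) + (-0.5)·(-0.5) + (2.5)·(2.5) + (0.5)·(0.5)) / 5 = 21.5/5 = 4.3

S is symmetric (S[j,i] = S[i,j]). Assembling:

S = [[1.3667, 1.9],
 [1.9, 4.3]]


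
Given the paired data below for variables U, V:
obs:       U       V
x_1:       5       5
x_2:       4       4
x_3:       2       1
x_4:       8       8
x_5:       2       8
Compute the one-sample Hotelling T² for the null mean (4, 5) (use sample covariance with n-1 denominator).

Step 1 — sample mean vector:
  mean(U) = (5 + 4 + 2 + 8 + 2) / 5 = 21/5 = 4.2
  mean(V) = (5 + 4 + 1 + 8 + 8) / 5 = 26/5 = 5.2
  x̄ = (4.2, 5.2),  deviation x̄ - mu_0 = (4.2, 5.2) - (4, 5) = (0.2, 0.2).

Step 2 — sample covariance matrix, S[i,j] = (1/(n-1)) · Σ_k (x_{k,i} - mean_i) · (x_{k,j} - mean_j), divisor n-1 = 4:
  S[U,U] = ((0.8)·(0.8) + (-0.2)·(-0.2) + (-2.2)·(-2.2) + (3.8)·(3.8) + (-2.2)·(-2.2)) / 4 = 24.8/4 = 6.2
  S[U,V] = ((0.8)·(-0.2) + (-0.2)·(-1.2) + (-2.2)·(-4.2) + (3.8)·(2.8) + (-2.2)·(2.8)) / 4 = 13.8/4 = 3.45
  S[V,V] = ((-0.2)·(-0.2) + (-1.2)·(-1.2) + (-4.2)·(-4.2) + (2.8)·(2.8) + (2.8)·(2.8)) / 4 = 34.8/4 = 8.7
  S = [[6.2, 3.45],
 [3.45, 8.7]].

Step 3 — invert S. det(S) = 6.2·8.7 - (3.45)² = 42.0375.
  S^{-1} = (1/det) · [[d, -b], [-b, a]] = [[0.207, -0.0821],
 [-0.0821, 0.1475]].

Step 4 — quadratic form (x̄ - mu_0)^T · S^{-1} · (x̄ - mu_0):
  S^{-1} · (x̄ - mu_0) = (0.025, 0.0131),
  (x̄ - mu_0)^T · [...] = (0.2)·(0.025) + (0.2)·(0.0131) = 0.0076.

Step 5 — scale by n: T² = 5 · 0.0076 = 0.0381.

T² ≈ 0.0381


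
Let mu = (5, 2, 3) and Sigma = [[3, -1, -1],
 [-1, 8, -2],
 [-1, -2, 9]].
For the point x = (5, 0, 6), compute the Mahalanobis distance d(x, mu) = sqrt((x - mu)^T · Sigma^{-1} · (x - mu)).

Step 1 — centre the observation: (x - mu) = (0, -2, 3).

Step 2 — invert Sigma (cofactor / det for 3×3, or solve directly):
  Sigma^{-1} = [[0.3716, 0.0601, 0.0546],
 [0.0601, 0.1421, 0.0383],
 [0.0546, 0.0383, 0.1257]].

Step 3 — form the quadratic (x - mu)^T · Sigma^{-1} · (x - mu):
  Sigma^{-1} · (x - mu) = (0.0437, -0.1694, 0.3005).
  (x - mu)^T · [Sigma^{-1} · (x - mu)] = (0)·(0.0437) + (-2)·(-0.1694) + (3)·(0.3005) = 1.2404.

Step 4 — take square root: d = √(1.2404) ≈ 1.1137.

d(x, mu) = √(1.2404) ≈ 1.1137


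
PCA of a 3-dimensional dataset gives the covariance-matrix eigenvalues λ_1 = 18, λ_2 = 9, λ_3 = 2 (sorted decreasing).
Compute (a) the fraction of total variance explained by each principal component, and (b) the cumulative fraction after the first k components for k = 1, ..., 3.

Step 1 — total variance = trace(Sigma) = Σ λ_i = 18 + 9 + 2 = 29.

Step 2 — fraction explained by component i = λ_i / Σ λ:
  PC1: 18/29 = 0.6207
  PC2: 9/29 = 0.3103
  PC3: 2/29 = 0.069

Step 3 — cumulative fraction after k components = (λ_1 + ... + λ_k) / Σ λ:
  k = 1: 18/29 = 0.6207
  k = 2: (18 + 9)/29 = 27/29 = 0.931
  k = 3: (18 + 9 + 2)/29 = 29/29 = 1

Summary (fraction, with percent):

explained: PC1 0.6207 (62.07%), PC2 0.3103 (31.03%), PC3 0.069 (6.9%);  cumulative: 0.6207, 0.931, 1


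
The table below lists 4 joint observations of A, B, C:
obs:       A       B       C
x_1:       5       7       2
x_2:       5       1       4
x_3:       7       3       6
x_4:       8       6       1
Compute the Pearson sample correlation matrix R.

Step 1 — column means:
  mean(A) = (5 + 5 + 7 + 8) / 4 = 25/4 = 6.25
  mean(B) = (7 + 1 + 3 + 6) / 4 = 17/4 = 4.25
  mean(C) = (2 + 4 + 6 + 1) / 4 = 13/4 = 3.25

Step 2 — sample variances and covariances s[i,j] = (1/(n-1)) · Σ_k (x_{k,i} - mean_i) · (x_{k,j} - mean_j), with n-1 = 3:
  s[A,A] = ((-1.25)·(-1.25) + (-1.25)·(-1.25) + (0.75)·(0.75) + (1.75)·(1.75)) / 3 = 6.75/3 = 2.25
  s[A,B] = ((-1.25)·(2.75) + (-1.25)·(-3.25) + (0.75)·(-1.25) + (1.75)·(1.75)) / 3 = 2.75/3 = 0.9167
  s[A,C] = ((-1.25)·(-1.25) + (-1.25)·(0.75) + (0.75)·(2.75) + (1.75)·(-2.25)) / 3 = -1.25/3 = -0.4167
  s[B,B] = ((2.75)·(2.75) + (-3.25)·(-3.25) + (-1.25)·(-1.25) + (1.75)·(1.75)) / 3 = 22.75/3 = 7.5833
  s[B,C] = ((2.75)·(-1.25) + (-3.25)·(0.75) + (-1.25)·(2.75) + (1.75)·(-2.25)) / 3 = -13.25/3 = -4.4167
  s[C,C] = ((-1.25)·(-1.25) + (0.75)·(0.75) + (2.75)·(2.75) + (-2.25)·(-2.25)) / 3 = 14.75/3 = 4.9167
  Sample standard deviations s_i = √(s[i,i]):
  s(A) = √(2.25) = 1.5
  s(B) = √(7.5833) = 2.7538
  s(C) = √(4.9167) = 2.2174

Step 3 — r_{ij} = s_{ij} / (s_i · s_j):
  r[A,A] = 1 (diagonal).
  r[A,B] = 0.9167 / (1.5 · 2.7538) = 0.9167 / 4.1307 = 0.2219
  r[A,C] = -0.4167 / (1.5 · 2.2174) = -0.4167 / 3.326 = -0.1253
  r[B,B] = 1 (diagonal).
  r[B,C] = -4.4167 / (2.7538 · 2.2174) = -4.4167 / 6.1061 = -0.7233
  r[C,C] = 1 (diagonal).

R is symmetric with unit diagonal. Assembling:

R = [[1, 0.2219, -0.1253],
 [0.2219, 1, -0.7233],
 [-0.1253, -0.7233, 1]]


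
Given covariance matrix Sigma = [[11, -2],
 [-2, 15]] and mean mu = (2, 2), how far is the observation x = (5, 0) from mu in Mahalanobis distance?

Step 1 — centre the observation: (x - mu) = (3, -2).

Step 2 — invert Sigma. det(Sigma) = 11·15 - (-2)² = 161.
  Sigma^{-1} = (1/det) · [[d, -b], [-b, a]] = [[0.0932, 0.0124],
 [0.0124, 0.0683]].

Step 3 — form the quadratic (x - mu)^T · Sigma^{-1} · (x - mu):
  Sigma^{-1} · (x - mu) = (0.2547, -0.0994).
  (x - mu)^T · [Sigma^{-1} · (x - mu)] = (3)·(0.2547) + (-2)·(-0.0994) = 0.9627.

Step 4 — take square root: d = √(0.9627) ≈ 0.9812.

d(x, mu) = √(0.9627) ≈ 0.9812


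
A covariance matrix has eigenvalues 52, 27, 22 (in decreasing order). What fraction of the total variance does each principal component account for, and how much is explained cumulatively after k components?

Step 1 — total variance = trace(Sigma) = Σ λ_i = 52 + 27 + 22 = 101.

Step 2 — fraction explained by component i = λ_i / Σ λ:
  PC1: 52/101 = 0.5149
  PC2: 27/101 = 0.2673
  PC3: 22/101 = 0.2178

Step 3 — cumulative fraction after k components = (λ_1 + ... + λ_k) / Σ λ:
  k = 1: 52/101 = 0.5149
  k = 2: (52 + 27)/101 = 79/101 = 0.7822
  k = 3: (52 + 27 + 22)/101 = 101/101 = 1

Summary (fraction, with percent):

explained: PC1 0.5149 (51.49%), PC2 0.2673 (26.73%), PC3 0.2178 (21.78%);  cumulative: 0.5149, 0.7822, 1


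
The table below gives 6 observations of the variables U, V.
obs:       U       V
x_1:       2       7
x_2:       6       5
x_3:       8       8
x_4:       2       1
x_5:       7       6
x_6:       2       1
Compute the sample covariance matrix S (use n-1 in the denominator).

Step 1 — column means:
  mean(U) = (2 + 6 + 8 + 2 + 7 + 2) / 6 = 27/6 = 4.5
  mean(V) = (7 + 5 + 8 + 1 + 6 + 1) / 6 = 28/6 = 4.6667

Step 2 — sample covariance S[i,j] = (1/(n-1)) · Σ_k (x_{k,i} - mean_i) · (x_{k,j} - mean_j), with n-1 = 5.
  S[U,U] = ((-2.5)·(-2.5) + (1.5)·(1.5) + (3.5)·(3.5) + (-2.5)·(-2.5) + (2.5)·(2.5) + (-2.5)·(-2.5)) / 5 = 39.5/5 = 7.9
  S[U,V] = ((-2.5)·(2.3333) + (1.5)·(0.3333) + (3.5)·(3.3333) + (-2.5)·(-3.6667) + (2.5)·(1.3333) + (-2.5)·(-3.6667)) / 5 = 28/5 = 5.6
  S[V,V] = ((2.3333)·(2.3333) + (0.3333)·(0.3333) + (3.3333)·(3.3333) + (-3.6667)·(-3.6667) + (1.3333)·(1.3333) + (-3.6667)·(-3.6667)) / 5 = 45.3333/5 = 9.0667

S is symmetric (S[j,i] = S[i,j]). Assembling:

S = [[7.9, 5.6],
 [5.6, 9.0667]]


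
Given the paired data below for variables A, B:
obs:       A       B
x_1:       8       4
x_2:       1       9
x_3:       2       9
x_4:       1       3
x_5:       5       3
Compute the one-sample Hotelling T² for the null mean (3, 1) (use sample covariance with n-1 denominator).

Step 1 — sample mean vector:
  mean(A) = (8 + 1 + 2 + 1 + 5) / 5 = 17/5 = 3.4
  mean(B) = (4 + 9 + 9 + 3 + 3) / 5 = 28/5 = 5.6
  x̄ = (3.4, 5.6),  deviation x̄ - mu_0 = (3.4, 5.6) - (3, 1) = (0.4, 4.6).

Step 2 — sample covariance matrix, S[i,j] = (1/(n-1)) · Σ_k (x_{k,i} - mean_i) · (x_{k,j} - mean_j), divisor n-1 = 4:
  S[A,A] = ((4.6)·(4.6) + (-2.4)·(-2.4) + (-1.4)·(-1.4) + (-2.4)·(-2.4) + (1.6)·(1.6)) / 4 = 37.2/4 = 9.3
  S[A,B] = ((4.6)·(-1.6) + (-2.4)·(3.4) + (-1.4)·(3.4) + (-2.4)·(-2.6) + (1.6)·(-2.6)) / 4 = -18.2/4 = -4.55
  S[B,B] = ((-1.6)·(-1.6) + (3.4)·(3.4) + (3.4)·(3.4) + (-2.6)·(-2.6) + (-2.6)·(-2.6)) / 4 = 39.2/4 = 9.8
  S = [[9.3, -4.55],
 [-4.55, 9.8]].

Step 3 — invert S. det(S) = 9.3·9.8 - (-4.55)² = 70.4375.
  S^{-1} = (1/det) · [[d, -b], [-b, a]] = [[0.1391, 0.0646],
 [0.0646, 0.132]].

Step 4 — quadratic form (x̄ - mu_0)^T · S^{-1} · (x̄ - mu_0):
  S^{-1} · (x̄ - mu_0) = (0.3528, 0.6332),
  (x̄ - mu_0)^T · [...] = (0.4)·(0.3528) + (4.6)·(0.6332) = 3.0538.

Step 5 — scale by n: T² = 5 · 3.0538 = 15.2689.

T² ≈ 15.2689


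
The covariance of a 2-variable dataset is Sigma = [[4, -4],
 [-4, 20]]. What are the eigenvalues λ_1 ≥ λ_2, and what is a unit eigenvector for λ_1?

Step 1 — characteristic polynomial of 2×2 Sigma:
  det(Sigma - λI) = λ² - trace · λ + det = 0.
  trace = 4 + 20 = 24, det = 4·20 - (-4)² = 64.
Step 2 — discriminant:
  Δ = trace² - 4·det = 576 - 256 = 320.
Step 3 — eigenvalues:
  λ = (trace ± √Δ)/2 = (24 ± 17.8885)/2,
  λ_1 = 20.9443,  λ_2 = 3.0557.

Step 4 — unit eigenvector for λ_1: solve (Sigma - λ_1 I)v = 0. First row:
  (4 - 20.9443)·v_x + (-4)·v_y = 0, i.e. (-16.9443)·v_x + (-4)·v_y = 0,
  so v ∝ (b, λ_1 - a) = (-4, 16.9443); multiply by -1 so the first entry is positive: u = (4, -16.9443).
  ||u|| = √((4)² + (-16.9443)²) = √(303.1084) ≈ 17.41,
  v_1 = u/||u|| ≈ (0.2298, -0.9732) (||v_1|| = 1).

λ_1 = 20.9443,  λ_2 = 3.0557;  v_1 ≈ (0.2298, -0.9732)


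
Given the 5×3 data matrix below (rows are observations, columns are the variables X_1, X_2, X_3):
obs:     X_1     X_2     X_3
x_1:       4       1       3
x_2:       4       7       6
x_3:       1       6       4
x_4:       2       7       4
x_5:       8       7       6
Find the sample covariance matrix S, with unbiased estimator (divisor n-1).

Step 1 — column means:
  mean(X_1) = (4 + 4 + 1 + 2 + 8) / 5 = 19/5 = 3.8
  mean(X_2) = (1 + 7 + 6 + 7 + 7) / 5 = 28/5 = 5.6
  mean(X_3) = (3 + 6 + 4 + 4 + 6) / 5 = 23/5 = 4.6

Step 2 — sample covariance S[i,j] = (1/(n-1)) · Σ_k (x_{k,i} - mean_i) · (x_{k,j} - mean_j), with n-1 = 4.
  S[X_1,X_1] = ((0.2)·(0.2) + (0.2)·(0.2) + (-2.8)·(-2.8) + (-1.8)·(-1.8) + (4.2)·(4.2)) / 4 = 28.8/4 = 7.2
  S[X_1,X_2] = ((0.2)·(-4.6) + (0.2)·(1.4) + (-2.8)·(0.4) + (-1.8)·(1.4) + (4.2)·(1.4)) / 4 = 1.6/4 = 0.4
  S[X_1,X_3] = ((0.2)·(-1.6) + (0.2)·(1.4) + (-2.8)·(-0.6) + (-1.8)·(-0.6) + (4.2)·(1.4)) / 4 = 8.6/4 = 2.15
  S[X_2,X_2] = ((-4.6)·(-4.6) + (1.4)·(1.4) + (0.4)·(0.4) + (1.4)·(1.4) + (1.4)·(1.4)) / 4 = 27.2/4 = 6.8
  S[X_2,X_3] = ((-4.6)·(-1.6) + (1.4)·(1.4) + (0.4)·(-0.6) + (1.4)·(-0.6) + (1.4)·(1.4)) / 4 = 10.2/4 = 2.55
  S[X_3,X_3] = ((-1.6)·(-1.6) + (1.4)·(1.4) + (-0.6)·(-0.6) + (-0.6)·(-0.6) + (1.4)·(1.4)) / 4 = 7.2/4 = 1.8

S is symmetric (S[j,i] = S[i,j]). Assembling:

S = [[7.2, 0.4, 2.15],
 [0.4, 6.8, 2.55],
 [2.15, 2.55, 1.8]]


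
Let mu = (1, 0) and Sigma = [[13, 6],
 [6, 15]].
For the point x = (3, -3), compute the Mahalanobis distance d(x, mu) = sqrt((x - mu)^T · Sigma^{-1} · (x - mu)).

Step 1 — centre the observation: (x - mu) = (2, -3).

Step 2 — invert Sigma. det(Sigma) = 13·15 - (6)² = 159.
  Sigma^{-1} = (1/det) · [[d, -b], [-b, a]] = [[0.0943, -0.0377],
 [-0.0377, 0.0818]].

Step 3 — form the quadratic (x - mu)^T · Sigma^{-1} · (x - mu):
  Sigma^{-1} · (x - mu) = (0.3019, -0.3208).
  (x - mu)^T · [Sigma^{-1} · (x - mu)] = (2)·(0.3019) + (-3)·(-0.3208) = 1.566.

Step 4 — take square root: d = √(1.566) ≈ 1.2514.

d(x, mu) = √(1.566) ≈ 1.2514


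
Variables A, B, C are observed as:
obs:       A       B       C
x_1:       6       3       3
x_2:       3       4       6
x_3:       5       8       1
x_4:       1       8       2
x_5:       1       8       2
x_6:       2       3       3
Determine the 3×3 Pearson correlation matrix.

Step 1 — column means:
  mean(A) = (6 + 3 + 5 + 1 + 1 + 2) / 6 = 18/6 = 3
  mean(B) = (3 + 4 + 8 + 8 + 8 + 3) / 6 = 34/6 = 5.6667
  mean(C) = (3 + 6 + 1 + 2 + 2 + 3) / 6 = 17/6 = 2.8333

Step 2 — sample variances and covariances s[i,j] = (1/(n-1)) · Σ_k (x_{k,i} - mean_i) · (x_{k,j} - mean_j), with n-1 = 5:
  s[A,A] = ((3)·(3) + (0)·(0) + (2)·(2) + (-2)·(-2) + (-2)·(-2) + (-1)·(-1)) / 5 = 22/5 = 4.4
  s[A,B] = ((3)·(-2.6667) + (0)·(-1.6667) + (2)·(2.3333) + (-2)·(2.3333) + (-2)·(2.3333) + (-1)·(-2.6667)) / 5 = -10/5 = -2
  s[A,C] = ((3)·(0.1667) + (0)·(3.1667) + (2)·(-1.8333) + (-2)·(-0.8333) + (-2)·(-0.8333) + (-1)·(0.1667)) / 5 = 0/5 = 0
  s[B,B] = ((-2.6667)·(-2.6667) + (-1.6667)·(-1.6667) + (2.3333)·(2.3333) + (2.3333)·(2.3333) + (2.3333)·(2.3333) + (-2.6667)·(-2.6667)) / 5 = 33.3333/5 = 6.6667
  s[B,C] = ((-2.6667)·(0.1667) + (-1.6667)·(3.1667) + (2.3333)·(-1.8333) + (2.3333)·(-0.8333) + (2.3333)·(-0.8333) + (-2.6667)·(0.1667)) / 5 = -14.3333/5 = -2.8667
  s[C,C] = ((0.1667)·(0.1667) + (3.1667)·(3.1667) + (-1.8333)·(-1.8333) + (-0.8333)·(-0.8333) + (-0.8333)·(-0.8333) + (0.1667)·(0.1667)) / 5 = 14.8333/5 = 2.9667
  Sample standard deviations s_i = √(s[i,i]):
  s(A) = √(4.4) = 2.0976
  s(B) = √(6.6667) = 2.582
  s(C) = √(2.9667) = 1.7224

Step 3 — r_{ij} = s_{ij} / (s_i · s_j):
  r[A,A] = 1 (diagonal).
  r[A,B] = -2 / (2.0976 · 2.582) = -2 / 5.416 = -0.3693
  r[A,C] = 0 / (2.0976 · 1.7224) = 0 / 3.6129 = 0
  r[B,B] = 1 (diagonal).
  r[B,C] = -2.8667 / (2.582 · 1.7224) = -2.8667 / 4.4472 = -0.6446
  r[C,C] = 1 (diagonal).

R is symmetric with unit diagonal. Assembling:

R = [[1, -0.3693, 0],
 [-0.3693, 1, -0.6446],
 [0, -0.6446, 1]]


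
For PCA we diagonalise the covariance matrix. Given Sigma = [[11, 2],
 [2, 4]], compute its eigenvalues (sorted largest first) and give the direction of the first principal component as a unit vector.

Step 1 — characteristic polynomial of 2×2 Sigma:
  det(Sigma - λI) = λ² - trace · λ + det = 0.
  trace = 11 + 4 = 15, det = 11·4 - (2)² = 40.
Step 2 — discriminant:
  Δ = trace² - 4·det = 225 - 160 = 65.
Step 3 — eigenvalues:
  λ = (trace ± √Δ)/2 = (15 ± 8.0623)/2,
  λ_1 = 11.5311,  λ_2 = 3.4689.

Step 4 — unit eigenvector for λ_1: solve (Sigma - λ_1 I)v = 0. First row:
  (11 - 11.5311)·v_x + (2)·v_y = 0, i.e. (-0.5311)·v_x + (2)·v_y = 0,
  so v ∝ (b, λ_1 - a) = (2, 0.5311) = u.
  ||u|| = √((2)² + (0.5311)²) = √(4.2821) ≈ 2.0693,
  v_1 = u/||u|| ≈ (0.9665, 0.2567) (||v_1|| = 1).

λ_1 = 11.5311,  λ_2 = 3.4689;  v_1 ≈ (0.9665, 0.2567)


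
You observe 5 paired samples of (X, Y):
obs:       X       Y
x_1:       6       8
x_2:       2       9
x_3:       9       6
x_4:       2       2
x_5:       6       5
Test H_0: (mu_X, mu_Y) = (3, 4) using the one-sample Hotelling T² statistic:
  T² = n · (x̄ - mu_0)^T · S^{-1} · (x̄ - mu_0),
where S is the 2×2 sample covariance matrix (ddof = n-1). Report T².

Step 1 — sample mean vector:
  mean(X) = (6 + 2 + 9 + 2 + 6) / 5 = 25/5 = 5
  mean(Y) = (8 + 9 + 6 + 2 + 5) / 5 = 30/5 = 6
  x̄ = (5, 6),  deviation x̄ - mu_0 = (5, 6) - (3, 4) = (2, 2).

Step 2 — sample covariance matrix, S[i,j] = (1/(n-1)) · Σ_k (x_{k,i} - mean_i) · (x_{k,j} - mean_j), divisor n-1 = 4:
  S[X,X] = ((1)·(1) + (-3)·(-3) + (4)·(4) + (-3)·(-3) + (1)·(1)) / 4 = 36/4 = 9
  S[X,Y] = ((1)·(2) + (-3)·(3) + (4)·(0) + (-3)·(-4) + (1)·(-1)) / 4 = 4/4 = 1
  S[Y,Y] = ((2)·(2) + (3)·(3) + (0)·(0) + (-4)·(-4) + (-1)·(-1)) / 4 = 30/4 = 7.5
  S = [[9, 1],
 [1, 7.5]].

Step 3 — invert S. det(S) = 9·7.5 - (1)² = 66.5.
  S^{-1} = (1/det) · [[d, -b], [-b, a]] = [[0.1128, -0.015],
 [-0.015, 0.1353]].

Step 4 — quadratic form (x̄ - mu_0)^T · S^{-1} · (x̄ - mu_0):
  S^{-1} · (x̄ - mu_0) = (0.1955, 0.2406),
  (x̄ - mu_0)^T · [...] = (2)·(0.1955) + (2)·(0.2406) = 0.8722.

Step 5 — scale by n: T² = 5 · 0.8722 = 4.3609.

T² ≈ 4.3609


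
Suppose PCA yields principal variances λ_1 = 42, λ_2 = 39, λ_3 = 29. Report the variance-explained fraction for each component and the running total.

Step 1 — total variance = trace(Sigma) = Σ λ_i = 42 + 39 + 29 = 110.

Step 2 — fraction explained by component i = λ_i / Σ λ:
  PC1: 42/110 = 0.3818
  PC2: 39/110 = 0.3545
  PC3: 29/110 = 0.2636

Step 3 — cumulative fraction after k components = (λ_1 + ... + λ_k) / Σ λ:
  k = 1: 42/110 = 0.3818
  k = 2: (42 + 39)/110 = 81/110 = 0.7364
  k = 3: (42 + 39 + 29)/110 = 110/110 = 1

Summary (fraction, with percent):

explained: PC1 0.3818 (38.18%), PC2 0.3545 (35.45%), PC3 0.2636 (26.36%);  cumulative: 0.3818, 0.7364, 1


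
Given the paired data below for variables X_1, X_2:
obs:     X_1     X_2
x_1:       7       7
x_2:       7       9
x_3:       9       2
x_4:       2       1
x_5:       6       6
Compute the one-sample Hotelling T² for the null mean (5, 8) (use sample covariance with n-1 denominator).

Step 1 — sample mean vector:
  mean(X_1) = (7 + 7 + 9 + 2 + 6) / 5 = 31/5 = 6.2
  mean(X_2) = (7 + 9 + 2 + 1 + 6) / 5 = 25/5 = 5
  x̄ = (6.2, 5),  deviation x̄ - mu_0 = (6.2, 5) - (5, 8) = (1.2, -3).

Step 2 — sample covariance matrix, S[i,j] = (1/(n-1)) · Σ_k (x_{k,i} - mean_i) · (x_{k,j} - mean_j), divisor n-1 = 4:
  S[X_1,X_1] = ((0.8)·(0.8) + (0.8)·(0.8) + (2.8)·(2.8) + (-4.2)·(-4.2) + (-0.2)·(-0.2)) / 4 = 26.8/4 = 6.7
  S[X_1,X_2] = ((0.8)·(2) + (0.8)·(4) + (2.8)·(-3) + (-4.2)·(-4) + (-0.2)·(1)) / 4 = 13/4 = 3.25
  S[X_2,X_2] = ((2)·(2) + (4)·(4) + (-3)·(-3) + (-4)·(-4) + (1)·(1)) / 4 = 46/4 = 11.5
  S = [[6.7, 3.25],
 [3.25, 11.5]].

Step 3 — invert S. det(S) = 6.7·11.5 - (3.25)² = 66.4875.
  S^{-1} = (1/det) · [[d, -b], [-b, a]] = [[0.173, -0.0489],
 [-0.0489, 0.1008]].

Step 4 — quadratic form (x̄ - mu_0)^T · S^{-1} · (x̄ - mu_0):
  S^{-1} · (x̄ - mu_0) = (0.3542, -0.361),
  (x̄ - mu_0)^T · [...] = (1.2)·(0.3542) + (-3)·(-0.361) = 1.508.

Step 5 — scale by n: T² = 5 · 1.508 = 7.5398.

T² ≈ 7.5398


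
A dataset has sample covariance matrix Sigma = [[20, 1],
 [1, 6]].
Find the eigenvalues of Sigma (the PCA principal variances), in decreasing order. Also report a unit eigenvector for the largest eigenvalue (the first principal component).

Step 1 — characteristic polynomial of 2×2 Sigma:
  det(Sigma - λI) = λ² - trace · λ + det = 0.
  trace = 20 + 6 = 26, det = 20·6 - (1)² = 119.
Step 2 — discriminant:
  Δ = trace² - 4·det = 676 - 476 = 200.
Step 3 — eigenvalues:
  λ = (trace ± √Δ)/2 = (26 ± 14.1421)/2,
  λ_1 = 20.0711,  λ_2 = 5.9289.

Step 4 — unit eigenvector for λ_1: solve (Sigma - λ_1 I)v = 0. First row:
  (20 - 20.0711)·v_x + (1)·v_y = 0, i.e. (-0.0711)·v_x + (1)·v_y = 0,
  so v ∝ (b, λ_1 - a) = (1, 0.0711) = u.
  ||u|| = √((1)² + (0.0711)²) = √(1.0051) ≈ 1.0025,
  v_1 = u/||u|| ≈ (0.9975, 0.0709) (||v_1|| = 1).

λ_1 = 20.0711,  λ_2 = 5.9289;  v_1 ≈ (0.9975, 0.0709)
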